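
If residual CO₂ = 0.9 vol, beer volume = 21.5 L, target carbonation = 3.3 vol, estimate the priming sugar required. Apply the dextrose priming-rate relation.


sugar = (target − residual)·4.0·V
sugar = (3.3 − 0.9)·4.0·21.5

206.4000 g


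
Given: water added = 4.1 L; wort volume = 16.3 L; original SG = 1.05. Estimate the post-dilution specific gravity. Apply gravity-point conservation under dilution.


SG_new = 1 + (SG_old − 1)·V_old/(V_old + V_water)
pts = (1.05 − 1)·1000·16.3/(16.3 + 4.1) = 39.9510
SG_new = 1 + 39.9510/1000

1.0400


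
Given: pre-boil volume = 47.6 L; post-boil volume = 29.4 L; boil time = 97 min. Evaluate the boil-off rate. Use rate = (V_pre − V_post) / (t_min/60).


rate = (47.6 − 29.4) / (97/60)

11.2577 L/hr


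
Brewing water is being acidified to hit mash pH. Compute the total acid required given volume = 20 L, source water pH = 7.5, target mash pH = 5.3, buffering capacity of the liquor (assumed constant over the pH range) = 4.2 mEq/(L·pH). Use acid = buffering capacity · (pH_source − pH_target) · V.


acid = 4.2 · (7.5 − 5.3) · 20

184.8000 mEq


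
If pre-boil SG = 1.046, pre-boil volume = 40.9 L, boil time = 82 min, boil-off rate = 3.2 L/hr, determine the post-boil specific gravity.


V_post = V_pre − rate·(t/60);  SG_post = 1 + (SG_pre−1)·V_pre/V_post
V_post = 40.9 − 3.2·(82/60) = 36.5267
SG_post = 1 + (1.046 − 1)·40.9/36.5267

1.0515


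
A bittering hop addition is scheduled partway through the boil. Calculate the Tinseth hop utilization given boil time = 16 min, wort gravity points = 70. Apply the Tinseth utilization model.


U = 1.65·0.000125^(GP/1000) · (1 − e^(−0.04·t))/4.15
bigness = 1.65·0.000125^(70/1000) = 0.8796
boil_factor = (1 − e^(−0.04·16))/4.15 = 0.1139
U = 0.8796 · 0.1139

0.1002


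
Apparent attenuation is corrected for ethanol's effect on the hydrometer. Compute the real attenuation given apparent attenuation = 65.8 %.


RA = AA · 0.8192
RA = 65.8 · 0.8192

53.9034 %


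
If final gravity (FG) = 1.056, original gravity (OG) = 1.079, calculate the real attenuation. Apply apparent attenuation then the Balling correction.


AA = (OG−FG)/(OG−1)·100;  RA = AA·0.8192
AA = (1.079 − 1.056)/(1.079 − 1)·100 = 29.1139
RA = 29.1139·0.8192

23.8501 %


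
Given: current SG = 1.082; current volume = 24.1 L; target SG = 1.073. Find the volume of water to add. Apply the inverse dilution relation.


V_water = V·((SG_curr − 1)/(SG_target − 1) − 1)
V_water = 24.1·((1.082 − 1)/(1.073 − 1) − 1)

2.9712 L


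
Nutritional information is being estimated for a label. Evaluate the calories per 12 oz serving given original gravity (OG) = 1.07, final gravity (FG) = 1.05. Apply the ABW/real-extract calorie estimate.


ABW = (OG−FG)·131.25·0.79/FG;  °P = 259 − 259/SG (for OG→OE and FG→AE);  RE = 0.1808·OE + 0.8192·AE;  Cal = (6.9·ABW + 4·(RE−0.1))·FG·3.55
ABW = (1.07 − 1.05)·131.25·0.79/1.05 = 1.9750
OE = 259 − 259/1.07 = 16.9439 °P
AE = 259 − 259/1.05 = 12.3333 °P
RE = 0.1808·16.9439 + 0.8192·12.3333 = 13.1669 °P
Cal = (6.9·1.9750 + 4·(13.1669−0.1))·1.05·3.55

245.6244 kcal


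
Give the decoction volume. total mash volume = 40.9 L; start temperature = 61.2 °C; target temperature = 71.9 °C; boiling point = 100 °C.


V_dec = V_total·(T_target − T_start)/(T_boil − T_start)
V_dec = 40.9·(71.9 − 61.2)/(100 − 61.2)

11.2791 L


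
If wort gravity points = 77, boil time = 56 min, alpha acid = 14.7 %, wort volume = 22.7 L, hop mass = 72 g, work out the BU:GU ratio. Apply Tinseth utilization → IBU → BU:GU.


U = 1.65·0.000125^(GP/1000)·(1−e^(−0.04t))/4.15;  IBU = (α/100)·m·U·1000/V;  BU:GU = IBU/GP
U = 1.65·0.000125^(77/1000)·(1−e^(−0.04·56))/4.15 = 0.1778
IBU = (14.7/100)·72·0.1778·1000/22.7 = 82.9157
BU:GU = 82.9157/77

1.0768


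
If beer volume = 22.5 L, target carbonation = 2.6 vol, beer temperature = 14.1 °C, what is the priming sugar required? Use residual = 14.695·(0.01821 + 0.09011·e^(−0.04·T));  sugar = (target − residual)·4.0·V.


residual = 14.695·(0.01821 + 0.09011·e^(−0.04·14.1)) = 1.0210
sugar = (2.6 − 1.0210)·4.0·22.5

142.1143 g


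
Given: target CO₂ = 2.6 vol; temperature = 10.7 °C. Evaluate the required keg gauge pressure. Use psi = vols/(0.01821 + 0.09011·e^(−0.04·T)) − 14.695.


psi = 2.6/(0.01821 + 0.09011·e^(−0.04·10.7)) − 14.695

19.0955 psi


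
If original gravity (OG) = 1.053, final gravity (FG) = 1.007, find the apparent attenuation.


AA = (OG − FG)/(OG − 1) · 100
AA = (1.053 − 1.007)/(1.053 − 1) · 100

86.7925 %


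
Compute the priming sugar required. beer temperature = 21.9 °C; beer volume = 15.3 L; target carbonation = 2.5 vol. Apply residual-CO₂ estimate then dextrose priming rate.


residual = 14.695·(0.01821 + 0.09011·e^(−0.04·T));  sugar = (target − residual)·4.0·V
residual = 14.695·(0.01821 + 0.09011·e^(−0.04·21.9)) = 0.8190
sugar = (2.5 − 0.8190)·4.0·15.3

102.8748 g


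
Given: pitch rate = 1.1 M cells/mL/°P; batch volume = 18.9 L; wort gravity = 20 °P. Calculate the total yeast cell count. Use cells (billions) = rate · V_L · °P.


cells = 1.1 · 18.9 · 20

415.8000 billion cells


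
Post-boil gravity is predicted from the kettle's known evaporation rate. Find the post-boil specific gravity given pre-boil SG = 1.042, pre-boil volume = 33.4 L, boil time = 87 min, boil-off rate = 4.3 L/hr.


V_post = V_pre − rate·(t/60);  SG_post = 1 + (SG_pre−1)·V_pre/V_post
V_post = 33.4 − 4.3·(87/60) = 27.1650
SG_post = 1 + (1.042 − 1)·33.4/27.1650

1.0516


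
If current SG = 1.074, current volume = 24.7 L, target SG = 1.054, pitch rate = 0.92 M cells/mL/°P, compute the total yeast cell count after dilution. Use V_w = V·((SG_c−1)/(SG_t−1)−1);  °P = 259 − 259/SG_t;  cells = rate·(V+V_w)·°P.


V_w = 24.7·((1.074−1)/(1.054−1)−1) = 9.1481
V_final = 24.7 + 9.1481 = 33.8481
°P = 259 − 259/1.054 = 13.2694
cells = 0.92·33.8481·13.2694

413.2146 billion cells


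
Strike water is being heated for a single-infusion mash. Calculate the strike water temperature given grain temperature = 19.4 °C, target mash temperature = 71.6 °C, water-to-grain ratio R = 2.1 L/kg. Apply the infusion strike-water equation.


T_strike = (0.41/R)·(T_mash − T_grain) + T_mash
T_strike = (0.41/2.1)·(71.6 − 19.4) + 71.6

81.7914 °C


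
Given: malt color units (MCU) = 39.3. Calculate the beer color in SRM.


SRM = 1.4922 · MCU^0.6859
SRM = 1.4922 · 39.3^0.6859

18.5106 SRM


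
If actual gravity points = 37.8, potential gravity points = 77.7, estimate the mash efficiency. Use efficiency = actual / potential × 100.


efficiency = 37.8 / 77.7 × 100

48.6486 %


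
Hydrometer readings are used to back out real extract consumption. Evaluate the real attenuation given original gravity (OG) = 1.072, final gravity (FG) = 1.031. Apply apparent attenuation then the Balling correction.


AA = (OG−FG)/(OG−1)·100;  RA = AA·0.8192
AA = (1.072 − 1.031)/(1.072 − 1)·100 = 56.9444
RA = 56.9444·0.8192

46.6489 %


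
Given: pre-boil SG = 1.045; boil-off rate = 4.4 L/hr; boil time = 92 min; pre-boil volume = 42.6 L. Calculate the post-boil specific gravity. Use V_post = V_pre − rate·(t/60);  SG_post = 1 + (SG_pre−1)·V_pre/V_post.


V_post = 42.6 − 4.4·(92/60) = 35.8533
SG_post = 1 + (1.045 − 1)·42.6/35.8533

1.0535


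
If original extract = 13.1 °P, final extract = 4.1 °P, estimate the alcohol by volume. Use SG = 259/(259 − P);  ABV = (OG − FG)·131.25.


OG = 259/(259 − 13.1) = 1.0533
FG = 259/(259 − 4.1) = 1.0161
ABV = (1.0533 − 1.0161)·131.25

4.8810 % ABV


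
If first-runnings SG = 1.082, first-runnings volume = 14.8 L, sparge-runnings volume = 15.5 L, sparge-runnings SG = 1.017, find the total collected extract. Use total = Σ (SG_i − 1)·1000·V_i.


first = (1.082 − 1)·1000·14.8 = 1213.6000
sparge = (1.017 − 1)·1000·15.5 = 263.5000
total = 1213.6000 + 263.5000

1477.1000 gravity·L


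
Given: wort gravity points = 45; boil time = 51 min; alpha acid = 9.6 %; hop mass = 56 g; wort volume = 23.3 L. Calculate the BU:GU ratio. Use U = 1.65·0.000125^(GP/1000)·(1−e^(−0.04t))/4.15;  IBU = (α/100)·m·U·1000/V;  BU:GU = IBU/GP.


U = 1.65·0.000125^(45/1000)·(1−e^(−0.04·51))/4.15 = 0.2308
IBU = (9.6/100)·56·0.2308·1000/23.3 = 53.2605
BU:GU = 53.2605/45

1.1836


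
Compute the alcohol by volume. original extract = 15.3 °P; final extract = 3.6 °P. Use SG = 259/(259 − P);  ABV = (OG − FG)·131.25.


OG = 259/(259 − 15.3) = 1.0628
FG = 259/(259 − 3.6) = 1.0141
ABV = (1.0628 − 1.0141)·131.25

6.3901 % ABV


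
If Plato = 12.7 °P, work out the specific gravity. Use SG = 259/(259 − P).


SG = 259/(259 − 12.7)

1.0516


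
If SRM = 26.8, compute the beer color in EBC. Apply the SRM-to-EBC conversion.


EBC = SRM · 1.97
EBC = 26.8 · 1.97

52.7960 EBC


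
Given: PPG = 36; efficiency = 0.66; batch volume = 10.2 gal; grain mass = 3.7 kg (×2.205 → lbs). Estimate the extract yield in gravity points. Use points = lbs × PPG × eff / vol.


lbs = 3.7 × 2.205 = 8.1585
points = 8.1585 × 36 × 0.66 / 10.2

19.0045 points


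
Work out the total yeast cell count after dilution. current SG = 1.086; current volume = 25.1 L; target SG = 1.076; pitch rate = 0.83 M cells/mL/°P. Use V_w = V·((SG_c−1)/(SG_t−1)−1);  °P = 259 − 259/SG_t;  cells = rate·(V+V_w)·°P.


V_w = 25.1·((1.086−1)/(1.076−1)−1) = 3.3026
V_final = 25.1 + 3.3026 = 28.4026
°P = 259 − 259/1.076 = 18.2937
cells = 0.83·28.4026·18.2937

431.2586 billion cells


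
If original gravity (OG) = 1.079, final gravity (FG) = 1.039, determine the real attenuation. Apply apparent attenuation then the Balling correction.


AA = (OG−FG)/(OG−1)·100;  RA = AA·0.8192
AA = (1.079 − 1.039)/(1.079 − 1)·100 = 50.6329
RA = 50.6329·0.8192

41.4785 %


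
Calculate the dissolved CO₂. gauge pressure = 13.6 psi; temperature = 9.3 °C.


vols = (P + 14.695)·(0.01821 + 0.09011·e^(−0.04·T))
vols = (13.6 + 14.695)·(0.01821 + 0.09011·e^(−0.04·9.3))

2.2729 volumes


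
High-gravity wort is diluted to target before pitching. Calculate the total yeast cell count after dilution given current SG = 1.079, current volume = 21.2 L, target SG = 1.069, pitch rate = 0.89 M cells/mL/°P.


V_w = V·((SG_c−1)/(SG_t−1)−1);  °P = 259 − 259/SG_t;  cells = rate·(V+V_w)·°P
V_w = 21.2·((1.079−1)/(1.069−1)−1) = 3.0725
V_final = 21.2 + 3.0725 = 24.2725
°P = 259 − 259/1.069 = 16.7175
cells = 0.89·24.2725·16.7175

361.1395 billion cells


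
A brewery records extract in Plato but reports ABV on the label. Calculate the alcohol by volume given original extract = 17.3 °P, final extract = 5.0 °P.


SG = 259/(259 − P);  ABV = (OG − FG)·131.25
OG = 259/(259 − 17.3) = 1.0716
FG = 259/(259 − 5.0) = 1.0197
ABV = (1.0716 − 1.0197)·131.25

6.8107 % ABV


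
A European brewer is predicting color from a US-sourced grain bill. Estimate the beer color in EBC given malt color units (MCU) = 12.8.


SRM = 1.4922·MCU^0.6859;  EBC = SRM·1.97
SRM = 1.4922·12.8^0.6859 = 8.5756
EBC = 8.5756·1.97

16.8938 EBC


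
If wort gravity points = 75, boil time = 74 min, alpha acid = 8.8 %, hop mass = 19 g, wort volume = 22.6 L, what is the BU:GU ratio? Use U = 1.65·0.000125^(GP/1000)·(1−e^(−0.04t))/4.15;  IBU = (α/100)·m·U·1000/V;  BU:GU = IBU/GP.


U = 1.65·0.000125^(75/1000)·(1−e^(−0.04·74))/4.15 = 0.1921
IBU = (8.8/100)·19·0.1921·1000/22.6 = 14.2142
BU:GU = 14.2142/75

0.1895


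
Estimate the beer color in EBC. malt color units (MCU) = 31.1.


SRM = 1.4922·MCU^0.6859;  EBC = SRM·1.97
SRM = 1.4922·31.1^0.6859 = 15.7656
EBC = 15.7656·1.97

31.0583 EBC


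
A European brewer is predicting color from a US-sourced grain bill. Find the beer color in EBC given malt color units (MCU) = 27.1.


SRM = 1.4922·MCU^0.6859;  EBC = SRM·1.97
SRM = 1.4922·27.1^0.6859 = 14.3450
EBC = 14.3450·1.97

28.2597 EBC


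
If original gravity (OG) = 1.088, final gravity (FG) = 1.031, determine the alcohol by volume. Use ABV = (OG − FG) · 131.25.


ABV = (1.088 − 1.031) · 131.25

7.4813 % ABV


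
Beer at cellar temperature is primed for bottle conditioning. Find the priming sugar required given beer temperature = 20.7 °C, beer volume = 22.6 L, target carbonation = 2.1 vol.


residual = 14.695·(0.01821 + 0.09011·e^(−0.04·T));  sugar = (target − residual)·4.0·V
residual = 14.695·(0.01821 + 0.09011·e^(−0.04·20.7)) = 0.8462
sugar = (2.1 − 0.8462)·4.0·22.6

113.3477 g


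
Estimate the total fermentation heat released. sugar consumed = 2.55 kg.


Q = m_sugar · 590 kJ/kg
Q = 2.55 · 590

1504.5000 kJ


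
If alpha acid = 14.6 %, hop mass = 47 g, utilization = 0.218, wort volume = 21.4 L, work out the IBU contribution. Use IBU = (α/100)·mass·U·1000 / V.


IBU = (14.6/100)·47·0.218·1000 / 21.4

69.9026 IBU


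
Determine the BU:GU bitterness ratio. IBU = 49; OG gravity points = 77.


BU:GU = IBU / OG_points
BU:GU = 49 / 77

0.6364


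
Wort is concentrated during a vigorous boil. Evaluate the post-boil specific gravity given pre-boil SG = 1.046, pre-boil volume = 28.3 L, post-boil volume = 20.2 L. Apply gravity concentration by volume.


SG_post = 1 + (SG_pre − 1)·V_pre/V_post
pts_pre = (1.046 − 1)·1000 = 46.0000
pts_post = 46.0000·28.3/20.2 = 64.4455
SG_post = 1 + 64.4455/1000

1.0644


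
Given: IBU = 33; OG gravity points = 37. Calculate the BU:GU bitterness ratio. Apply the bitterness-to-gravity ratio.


BU:GU = IBU / OG_points
BU:GU = 33 / 37

0.8919


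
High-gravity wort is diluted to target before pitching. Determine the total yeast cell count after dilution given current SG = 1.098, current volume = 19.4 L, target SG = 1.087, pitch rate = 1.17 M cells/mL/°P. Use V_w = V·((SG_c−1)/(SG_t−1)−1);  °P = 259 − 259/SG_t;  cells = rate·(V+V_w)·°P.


V_w = 19.4·((1.098−1)/(1.087−1)−1) = 2.4529
V_final = 19.4 + 2.4529 = 21.8529
°P = 259 − 259/1.087 = 20.7295
cells = 1.17·21.8529·20.7295

530.0098 billion cells


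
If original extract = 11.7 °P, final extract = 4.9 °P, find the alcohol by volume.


SG = 259/(259 − P);  ABV = (OG − FG)·131.25
OG = 259/(259 − 11.7) = 1.0473
FG = 259/(259 − 4.9) = 1.0193
ABV = (1.0473 − 1.0193)·131.25

3.6786 % ABV


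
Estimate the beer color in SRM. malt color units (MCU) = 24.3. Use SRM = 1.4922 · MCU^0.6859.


SRM = 1.4922 · 24.3^0.6859

13.3111 SRM


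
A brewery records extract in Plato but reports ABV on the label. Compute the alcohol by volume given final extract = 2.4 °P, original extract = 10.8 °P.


SG = 259/(259 − P);  ABV = (OG − FG)·131.25
OG = 259/(259 − 10.8) = 1.0435
FG = 259/(259 − 2.4) = 1.0094
ABV = (1.0435 − 1.0094)·131.25

4.4835 % ABV


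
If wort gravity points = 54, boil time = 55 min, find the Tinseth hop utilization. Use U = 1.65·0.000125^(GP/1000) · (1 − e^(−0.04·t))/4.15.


bigness = 1.65·0.000125^(54/1000) = 1.0156
boil_factor = (1 − e^(−0.04·55))/4.15 = 0.2143
U = 1.0156 · 0.2143

0.2176


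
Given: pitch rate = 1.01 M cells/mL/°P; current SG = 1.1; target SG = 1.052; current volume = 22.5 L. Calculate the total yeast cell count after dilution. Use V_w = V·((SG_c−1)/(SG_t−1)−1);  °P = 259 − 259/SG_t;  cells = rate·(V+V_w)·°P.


V_w = 22.5·((1.1−1)/(1.052−1)−1) = 20.7692
V_final = 22.5 + 20.7692 = 43.2692
°P = 259 − 259/1.052 = 12.8023
cells = 1.01·43.2692·12.8023

559.4843 billion cells


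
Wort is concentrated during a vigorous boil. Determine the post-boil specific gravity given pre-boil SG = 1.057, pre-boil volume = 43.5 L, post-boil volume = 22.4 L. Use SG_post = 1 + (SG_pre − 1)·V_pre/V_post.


pts_pre = (1.057 − 1)·1000 = 57.0000
pts_post = 57.0000·43.5/22.4 = 110.6920
SG_post = 1 + 110.6920/1000

1.1107


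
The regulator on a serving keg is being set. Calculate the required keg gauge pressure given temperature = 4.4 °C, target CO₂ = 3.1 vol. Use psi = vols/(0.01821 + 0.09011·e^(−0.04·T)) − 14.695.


psi = 3.1/(0.01821 + 0.09011·e^(−0.04·4.4)) − 14.695

18.3618 psi


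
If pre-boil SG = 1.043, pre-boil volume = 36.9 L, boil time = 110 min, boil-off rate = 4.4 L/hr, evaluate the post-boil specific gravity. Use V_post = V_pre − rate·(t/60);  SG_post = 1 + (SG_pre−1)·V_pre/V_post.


V_post = 36.9 − 4.4·(110/60) = 28.8333
SG_post = 1 + (1.043 − 1)·36.9/28.8333

1.0550


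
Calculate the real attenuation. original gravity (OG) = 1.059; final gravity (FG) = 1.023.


AA = (OG−FG)/(OG−1)·100;  RA = AA·0.8192
AA = (1.059 − 1.023)/(1.059 − 1)·100 = 61.0169
RA = 61.0169·0.8192

49.9851 %


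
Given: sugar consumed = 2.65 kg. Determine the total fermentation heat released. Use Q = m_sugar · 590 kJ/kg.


Q = 2.65 · 590

1563.5000 kJ


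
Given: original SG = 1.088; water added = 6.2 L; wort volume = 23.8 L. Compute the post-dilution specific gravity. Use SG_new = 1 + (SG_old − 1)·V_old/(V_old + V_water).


pts = (1.088 − 1)·1000·23.8/(23.8 + 6.2) = 69.8133
SG_new = 1 + 69.8133/1000

1.0698


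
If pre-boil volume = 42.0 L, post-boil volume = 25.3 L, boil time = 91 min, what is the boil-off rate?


rate = (V_pre − V_post) / (t_min/60)
rate = (42.0 − 25.3) / (91/60)

11.0110 L/hr


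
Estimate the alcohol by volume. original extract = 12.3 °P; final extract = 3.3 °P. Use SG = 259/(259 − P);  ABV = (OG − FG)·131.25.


OG = 259/(259 − 12.3) = 1.0499
FG = 259/(259 − 3.3) = 1.0129
ABV = (1.0499 − 1.0129)·131.25

4.8500 % ABV


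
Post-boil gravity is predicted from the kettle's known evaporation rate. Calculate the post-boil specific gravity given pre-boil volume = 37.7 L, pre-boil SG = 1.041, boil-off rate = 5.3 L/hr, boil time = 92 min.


V_post = V_pre − rate·(t/60);  SG_post = 1 + (SG_pre−1)·V_pre/V_post
V_post = 37.7 − 5.3·(92/60) = 29.5733
SG_post = 1 + (1.041 − 1)·37.7/29.5733

1.0523


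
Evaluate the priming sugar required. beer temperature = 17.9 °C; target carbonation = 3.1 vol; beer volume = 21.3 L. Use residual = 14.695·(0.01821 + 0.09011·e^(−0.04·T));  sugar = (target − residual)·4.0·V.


residual = 14.695·(0.01821 + 0.09011·e^(−0.04·17.9)) = 0.9147
sugar = (3.1 − 0.9147)·4.0·21.3

186.1858 g


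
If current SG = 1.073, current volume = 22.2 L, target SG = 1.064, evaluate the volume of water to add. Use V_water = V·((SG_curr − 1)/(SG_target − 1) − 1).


V_water = 22.2·((1.073 − 1)/(1.064 − 1) − 1)

3.1219 L


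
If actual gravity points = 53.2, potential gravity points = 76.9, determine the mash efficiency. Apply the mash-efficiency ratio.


efficiency = actual / potential × 100
efficiency = 53.2 / 76.9 × 100

69.1808 %


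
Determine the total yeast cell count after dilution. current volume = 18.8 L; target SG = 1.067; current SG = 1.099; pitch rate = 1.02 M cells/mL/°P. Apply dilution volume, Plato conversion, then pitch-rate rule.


V_w = V·((SG_c−1)/(SG_t−1)−1);  °P = 259 − 259/SG_t;  cells = rate·(V+V_w)·°P
V_w = 18.8·((1.099−1)/(1.067−1)−1) = 8.9791
V_final = 18.8 + 8.9791 = 27.7791
°P = 259 − 259/1.067 = 16.2634
cells = 1.02·27.7791·16.2634

460.8171 billion cells


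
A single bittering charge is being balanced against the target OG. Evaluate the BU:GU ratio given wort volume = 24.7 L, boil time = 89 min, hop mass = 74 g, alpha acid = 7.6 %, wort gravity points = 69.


U = 1.65·0.000125^(GP/1000)·(1−e^(−0.04t))/4.15;  IBU = (α/100)·m·U·1000/V;  BU:GU = IBU/GP
U = 1.65·0.000125^(69/1000)·(1−e^(−0.04·89))/4.15 = 0.2078
IBU = (7.6/100)·74·0.2078·1000/24.7 = 47.3087
BU:GU = 47.3087/69

0.6856


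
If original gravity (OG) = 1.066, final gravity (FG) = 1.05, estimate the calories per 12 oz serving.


ABW = (OG−FG)·131.25·0.79/FG;  °P = 259 − 259/SG (for OG→OE and FG→AE);  RE = 0.1808·OE + 0.8192·AE;  Cal = (6.9·ABW + 4·(RE−0.1))·FG·3.55
ABW = (1.066 − 1.05)·131.25·0.79/1.05 = 1.5800
OE = 259 − 259/1.066 = 16.0356 °P
AE = 259 − 259/1.05 = 12.3333 °P
RE = 0.1808·16.0356 + 0.8192·12.3333 = 13.0027 °P
Cal = (6.9·1.5800 + 4·(13.0027−0.1))·1.05·3.55

233.0166 kcal


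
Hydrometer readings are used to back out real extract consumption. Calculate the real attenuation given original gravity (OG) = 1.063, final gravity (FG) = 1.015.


AA = (OG−FG)/(OG−1)·100;  RA = AA·0.8192
AA = (1.063 − 1.015)/(1.063 − 1)·100 = 76.1905
RA = 76.1905·0.8192

62.4152 %


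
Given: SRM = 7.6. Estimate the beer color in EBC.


EBC = SRM · 1.97
EBC = 7.6 · 1.97

14.9720 EBC


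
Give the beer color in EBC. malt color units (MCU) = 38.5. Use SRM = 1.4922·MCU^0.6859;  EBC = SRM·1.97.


SRM = 1.4922·38.5^0.6859 = 18.2513
EBC = 18.2513·1.97

35.9551 EBC


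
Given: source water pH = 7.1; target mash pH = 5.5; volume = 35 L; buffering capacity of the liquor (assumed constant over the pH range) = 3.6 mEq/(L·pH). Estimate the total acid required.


acid = buffering capacity · (pH_source − pH_target) · V
acid = 3.6 · (7.1 − 5.5) · 35

201.6000 mEq


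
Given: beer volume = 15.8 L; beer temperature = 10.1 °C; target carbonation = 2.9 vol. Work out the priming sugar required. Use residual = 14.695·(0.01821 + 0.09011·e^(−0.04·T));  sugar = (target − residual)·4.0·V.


residual = 14.695·(0.01821 + 0.09011·e^(−0.04·10.1)) = 1.1517
sugar = (2.9 − 1.1517)·4.0·15.8

110.4946 g


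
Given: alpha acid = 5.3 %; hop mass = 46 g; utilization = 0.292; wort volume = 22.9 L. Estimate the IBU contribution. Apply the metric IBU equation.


IBU = (α/100)·mass·U·1000 / V
IBU = (5.3/100)·46·0.292·1000 / 22.9

31.0872 IBU


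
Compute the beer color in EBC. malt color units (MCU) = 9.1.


SRM = 1.4922·MCU^0.6859;  EBC = SRM·1.97
SRM = 1.4922·9.1^0.6859 = 6.7863
EBC = 6.7863·1.97

13.3690 EBC


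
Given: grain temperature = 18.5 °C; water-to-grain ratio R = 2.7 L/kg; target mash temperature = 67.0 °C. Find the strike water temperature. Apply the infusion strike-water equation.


T_strike = (0.41/R)·(T_mash − T_grain) + T_mash
T_strike = (0.41/2.7)·(67.0 − 18.5) + 67.0

74.3648 °C


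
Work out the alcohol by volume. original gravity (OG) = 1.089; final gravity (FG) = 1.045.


ABV = (OG − FG) · 131.25
ABV = (1.089 − 1.045) · 131.25

5.7750 % ABV


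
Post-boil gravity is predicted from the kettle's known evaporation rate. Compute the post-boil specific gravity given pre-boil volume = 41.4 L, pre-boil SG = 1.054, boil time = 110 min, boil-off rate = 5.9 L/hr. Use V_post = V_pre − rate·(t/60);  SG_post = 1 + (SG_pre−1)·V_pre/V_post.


V_post = 41.4 − 5.9·(110/60) = 30.5833
SG_post = 1 + (1.054 − 1)·41.4/30.5833

1.0731


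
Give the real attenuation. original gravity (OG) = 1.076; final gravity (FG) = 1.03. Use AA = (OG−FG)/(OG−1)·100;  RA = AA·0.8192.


AA = (1.076 − 1.03)/(1.076 − 1)·100 = 60.5263
RA = 60.5263·0.8192

49.5832 %


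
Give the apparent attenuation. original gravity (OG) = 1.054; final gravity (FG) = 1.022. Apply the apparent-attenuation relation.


AA = (OG − FG)/(OG − 1) · 100
AA = (1.054 − 1.022)/(1.054 − 1) · 100

59.2593 %


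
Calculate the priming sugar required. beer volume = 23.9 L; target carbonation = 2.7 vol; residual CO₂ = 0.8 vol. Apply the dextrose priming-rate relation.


sugar = (target − residual)·4.0·V
sugar = (2.7 − 0.8)·4.0·23.9

181.6400 g


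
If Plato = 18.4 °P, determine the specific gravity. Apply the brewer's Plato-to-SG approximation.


SG = 259/(259 − P)
SG = 259/(259 − 18.4)

1.0765


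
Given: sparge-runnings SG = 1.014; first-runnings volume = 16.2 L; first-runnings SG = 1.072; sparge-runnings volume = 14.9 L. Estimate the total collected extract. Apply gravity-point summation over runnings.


total = Σ (SG_i − 1)·1000·V_i
first = (1.072 − 1)·1000·16.2 = 1166.4000
sparge = (1.014 − 1)·1000·14.9 = 208.6000
total = 1166.4000 + 208.6000

1375.0000 gravity·L


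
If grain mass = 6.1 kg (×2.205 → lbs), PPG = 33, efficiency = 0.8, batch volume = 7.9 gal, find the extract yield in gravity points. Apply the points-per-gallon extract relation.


points = lbs × PPG × eff / vol
lbs = 6.1 × 2.205 = 13.4505
points = 13.4505 × 33 × 0.8 / 7.9

44.9485 points


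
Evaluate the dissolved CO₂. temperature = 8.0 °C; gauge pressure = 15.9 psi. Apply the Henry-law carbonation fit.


vols = (P + 14.695)·(0.01821 + 0.09011·e^(−0.04·T))
vols = (15.9 + 14.695)·(0.01821 + 0.09011·e^(−0.04·8.0))

2.5591 volumes


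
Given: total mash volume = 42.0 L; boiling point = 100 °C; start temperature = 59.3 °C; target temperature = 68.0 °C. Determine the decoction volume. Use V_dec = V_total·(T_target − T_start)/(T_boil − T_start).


V_dec = 42.0·(68.0 − 59.3)/(100 − 59.3)

8.9779 L


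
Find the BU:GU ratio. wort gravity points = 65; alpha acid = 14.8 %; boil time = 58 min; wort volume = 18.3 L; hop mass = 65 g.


U = 1.65·0.000125^(GP/1000)·(1−e^(−0.04t))/4.15;  IBU = (α/100)·m·U·1000/V;  BU:GU = IBU/GP
U = 1.65·0.000125^(65/1000)·(1−e^(−0.04·58))/4.15 = 0.1999
IBU = (14.8/100)·65·0.1999·1000/18.3 = 105.0833
BU:GU = 105.0833/65

1.6167


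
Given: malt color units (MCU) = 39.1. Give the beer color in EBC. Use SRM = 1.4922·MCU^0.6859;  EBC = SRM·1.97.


SRM = 1.4922·39.1^0.6859 = 18.4460
EBC = 18.4460·1.97

36.3385 EBC


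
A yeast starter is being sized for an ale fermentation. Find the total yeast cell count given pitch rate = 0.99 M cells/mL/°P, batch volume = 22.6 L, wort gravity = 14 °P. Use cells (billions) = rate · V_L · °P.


cells = 0.99 · 22.6 · 14

313.2360 billion cells


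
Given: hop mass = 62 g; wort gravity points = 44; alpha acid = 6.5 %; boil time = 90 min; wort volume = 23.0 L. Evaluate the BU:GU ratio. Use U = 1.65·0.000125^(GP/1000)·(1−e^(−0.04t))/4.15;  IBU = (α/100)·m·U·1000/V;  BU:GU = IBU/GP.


U = 1.65·0.000125^(44/1000)·(1−e^(−0.04·90))/4.15 = 0.2604
IBU = (6.5/100)·62·0.2604·1000/23.0 = 45.6295
BU:GU = 45.6295/44

1.0370


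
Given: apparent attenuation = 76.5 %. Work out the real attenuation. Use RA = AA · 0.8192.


RA = 76.5 · 0.8192

62.6688 %


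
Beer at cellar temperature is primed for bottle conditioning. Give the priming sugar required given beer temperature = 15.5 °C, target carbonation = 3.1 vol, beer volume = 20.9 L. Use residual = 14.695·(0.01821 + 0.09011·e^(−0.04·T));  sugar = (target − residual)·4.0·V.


residual = 14.695·(0.01821 + 0.09011·e^(−0.04·15.5)) = 0.9799
sugar = (3.1 − 0.9799)·4.0·20.9

177.2384 g


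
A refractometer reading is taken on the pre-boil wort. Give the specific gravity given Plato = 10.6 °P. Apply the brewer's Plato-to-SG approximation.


SG = 259/(259 − P)
SG = 259/(259 − 10.6)

1.0427


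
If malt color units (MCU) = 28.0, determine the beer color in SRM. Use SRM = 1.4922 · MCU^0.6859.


SRM = 1.4922 · 28.0^0.6859

14.6701 SRM


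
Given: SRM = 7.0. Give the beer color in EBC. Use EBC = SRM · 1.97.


EBC = 7.0 · 1.97

13.7900 EBC


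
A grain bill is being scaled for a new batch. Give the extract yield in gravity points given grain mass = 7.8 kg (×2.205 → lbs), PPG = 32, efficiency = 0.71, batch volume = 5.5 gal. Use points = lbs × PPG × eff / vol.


lbs = 7.8 × 2.205 = 17.1990
points = 17.1990 × 32 × 0.71 / 5.5

71.0475 points


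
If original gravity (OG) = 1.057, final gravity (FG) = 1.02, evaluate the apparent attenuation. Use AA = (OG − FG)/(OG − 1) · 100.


AA = (1.057 − 1.02)/(1.057 − 1) · 100

64.9123 %


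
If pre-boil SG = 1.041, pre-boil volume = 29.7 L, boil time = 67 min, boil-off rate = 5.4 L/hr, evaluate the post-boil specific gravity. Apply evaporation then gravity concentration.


V_post = V_pre − rate·(t/60);  SG_post = 1 + (SG_pre−1)·V_pre/V_post
V_post = 29.7 − 5.4·(67/60) = 23.6700
SG_post = 1 + (1.041 − 1)·29.7/23.6700

1.0514


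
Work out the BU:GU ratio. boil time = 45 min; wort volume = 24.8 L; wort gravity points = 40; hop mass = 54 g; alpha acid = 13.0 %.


U = 1.65·0.000125^(GP/1000)·(1−e^(−0.04t))/4.15;  IBU = (α/100)·m·U·1000/V;  BU:GU = IBU/GP
U = 1.65·0.000125^(40/1000)·(1−e^(−0.04·45))/4.15 = 0.2317
IBU = (13.0/100)·54·0.2317·1000/24.8 = 65.5735
BU:GU = 65.5735/40

1.6393


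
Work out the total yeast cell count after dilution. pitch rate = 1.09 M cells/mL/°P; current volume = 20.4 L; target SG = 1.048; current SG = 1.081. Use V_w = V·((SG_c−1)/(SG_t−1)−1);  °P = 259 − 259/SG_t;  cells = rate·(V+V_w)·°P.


V_w = 20.4·((1.081−1)/(1.048−1)−1) = 14.0250
V_final = 20.4 + 14.0250 = 34.4250
°P = 259 − 259/1.048 = 11.8626
cells = 1.09·34.4250·11.8626

445.1231 billion cells


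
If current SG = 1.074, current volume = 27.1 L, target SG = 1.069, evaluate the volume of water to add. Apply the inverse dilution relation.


V_water = V·((SG_curr − 1)/(SG_target − 1) − 1)
V_water = 27.1·((1.074 − 1)/(1.069 − 1) − 1)

1.9638 L


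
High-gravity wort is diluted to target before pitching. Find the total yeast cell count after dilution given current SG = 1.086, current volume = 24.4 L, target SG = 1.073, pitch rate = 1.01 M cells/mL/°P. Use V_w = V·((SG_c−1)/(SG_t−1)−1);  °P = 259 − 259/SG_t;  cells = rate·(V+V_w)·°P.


V_w = 24.4·((1.086−1)/(1.073−1)−1) = 4.3452
V_final = 24.4 + 4.3452 = 28.7452
°P = 259 − 259/1.073 = 17.6207
cells = 1.01·28.7452·17.6207

511.5754 billion cells


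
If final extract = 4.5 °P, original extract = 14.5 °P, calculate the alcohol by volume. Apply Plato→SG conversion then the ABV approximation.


SG = 259/(259 − P);  ABV = (OG − FG)·131.25
OG = 259/(259 − 14.5) = 1.0593
FG = 259/(259 − 4.5) = 1.0177
ABV = (1.0593 − 1.0177)·131.25

5.4630 % ABV


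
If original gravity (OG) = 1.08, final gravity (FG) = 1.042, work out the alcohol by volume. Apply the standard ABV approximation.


ABV = (OG − FG) · 131.25
ABV = (1.08 − 1.042) · 131.25

4.9875 % ABV


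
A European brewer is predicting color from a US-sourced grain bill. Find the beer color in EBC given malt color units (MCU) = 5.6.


SRM = 1.4922·MCU^0.6859;  EBC = SRM·1.97
SRM = 1.4922·5.6^0.6859 = 4.8642
EBC = 4.8642·1.97

9.5824 EBC


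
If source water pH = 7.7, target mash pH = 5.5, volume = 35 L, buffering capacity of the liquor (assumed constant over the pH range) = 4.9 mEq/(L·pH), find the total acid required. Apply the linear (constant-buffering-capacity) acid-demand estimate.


acid = buffering capacity · (pH_source − pH_target) · V
acid = 4.9 · (7.7 − 5.5) · 35

377.3000 mEq


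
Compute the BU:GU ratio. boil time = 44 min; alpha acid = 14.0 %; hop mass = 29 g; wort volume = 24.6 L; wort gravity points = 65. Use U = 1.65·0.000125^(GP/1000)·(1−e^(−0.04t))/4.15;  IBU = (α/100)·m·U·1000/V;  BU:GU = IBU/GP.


U = 1.65·0.000125^(65/1000)·(1−e^(−0.04·44))/4.15 = 0.1835
IBU = (14.0/100)·29·0.1835·1000/24.6 = 30.2923
BU:GU = 30.2923/65

0.4660


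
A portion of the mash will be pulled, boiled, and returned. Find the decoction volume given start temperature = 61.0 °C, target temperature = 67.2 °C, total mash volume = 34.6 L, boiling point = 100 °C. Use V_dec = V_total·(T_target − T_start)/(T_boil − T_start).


V_dec = 34.6·(67.2 − 61.0)/(100 − 61.0)

5.5005 L


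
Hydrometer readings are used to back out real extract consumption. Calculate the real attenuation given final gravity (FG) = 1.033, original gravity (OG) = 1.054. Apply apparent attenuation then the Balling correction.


AA = (OG−FG)/(OG−1)·100;  RA = AA·0.8192
AA = (1.054 − 1.033)/(1.054 − 1)·100 = 38.8889
RA = 38.8889·0.8192

31.8578 %


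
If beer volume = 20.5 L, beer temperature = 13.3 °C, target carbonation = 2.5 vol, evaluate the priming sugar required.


residual = 14.695·(0.01821 + 0.09011·e^(−0.04·T));  sugar = (target − residual)·4.0·V
residual = 14.695·(0.01821 + 0.09011·e^(−0.04·13.3)) = 1.0454
sugar = (2.5 − 1.0454)·4.0·20.5

119.2731 g


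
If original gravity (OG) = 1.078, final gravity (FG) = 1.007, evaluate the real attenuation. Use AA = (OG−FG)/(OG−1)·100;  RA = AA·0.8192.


AA = (1.078 − 1.007)/(1.078 − 1)·100 = 91.0256
RA = 91.0256·0.8192

74.5682 %


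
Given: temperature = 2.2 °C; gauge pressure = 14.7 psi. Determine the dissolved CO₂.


vols = (P + 14.695)·(0.01821 + 0.09011·e^(−0.04·T))
vols = (14.7 + 14.695)·(0.01821 + 0.09011·e^(−0.04·2.2))

2.9609 volumes


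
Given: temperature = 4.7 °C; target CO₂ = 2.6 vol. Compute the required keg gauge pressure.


psi = vols/(0.01821 + 0.09011·e^(−0.04·T)) − 14.695
psi = 2.6/(0.01821 + 0.09011·e^(−0.04·4.7)) − 14.695

13.2992 psi


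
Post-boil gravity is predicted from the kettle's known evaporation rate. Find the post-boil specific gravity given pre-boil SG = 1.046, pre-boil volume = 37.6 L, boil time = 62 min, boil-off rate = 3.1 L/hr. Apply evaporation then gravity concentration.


V_post = V_pre − rate·(t/60);  SG_post = 1 + (SG_pre−1)·V_pre/V_post
V_post = 37.6 − 3.1·(62/60) = 34.3967
SG_post = 1 + (1.046 − 1)·37.6/34.3967

1.0503


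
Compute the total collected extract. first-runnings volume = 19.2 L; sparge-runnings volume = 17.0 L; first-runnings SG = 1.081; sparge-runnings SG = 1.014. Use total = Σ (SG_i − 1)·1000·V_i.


first = (1.081 − 1)·1000·19.2 = 1555.2000
sparge = (1.014 − 1)·1000·17.0 = 238.0000
total = 1555.2000 + 238.0000

1793.2000 gravity·L


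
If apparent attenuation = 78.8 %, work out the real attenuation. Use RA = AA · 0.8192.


RA = 78.8 · 0.8192

64.5530 %


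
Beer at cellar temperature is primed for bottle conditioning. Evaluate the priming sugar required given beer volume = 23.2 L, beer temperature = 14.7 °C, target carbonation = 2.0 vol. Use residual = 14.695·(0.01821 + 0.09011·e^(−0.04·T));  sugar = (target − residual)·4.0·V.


residual = 14.695·(0.01821 + 0.09011·e^(−0.04·14.7)) = 1.0031
sugar = (2.0 − 1.0031)·4.0·23.2

92.5135 g


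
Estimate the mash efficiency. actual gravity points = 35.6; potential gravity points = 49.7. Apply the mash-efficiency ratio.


efficiency = actual / potential × 100
efficiency = 35.6 / 49.7 × 100

71.6298 %


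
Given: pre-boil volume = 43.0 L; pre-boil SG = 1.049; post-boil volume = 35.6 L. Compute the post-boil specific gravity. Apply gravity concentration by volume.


SG_post = 1 + (SG_pre − 1)·V_pre/V_post
pts_pre = (1.049 − 1)·1000 = 49.0000
pts_post = 49.0000·43.0/35.6 = 59.1854
SG_post = 1 + 59.1854/1000

1.0592


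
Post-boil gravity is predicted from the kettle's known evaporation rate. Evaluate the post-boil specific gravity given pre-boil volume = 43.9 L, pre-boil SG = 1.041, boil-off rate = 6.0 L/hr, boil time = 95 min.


V_post = V_pre − rate·(t/60);  SG_post = 1 + (SG_pre−1)·V_pre/V_post
V_post = 43.9 − 6.0·(95/60) = 34.4000
SG_post = 1 + (1.041 − 1)·43.9/34.4000

1.0523


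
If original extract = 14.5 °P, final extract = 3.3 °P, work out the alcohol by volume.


SG = 259/(259 − P);  ABV = (OG − FG)·131.25
OG = 259/(259 − 14.5) = 1.0593
FG = 259/(259 − 3.3) = 1.0129
ABV = (1.0593 − 1.0129)·131.25

6.0899 % ABV


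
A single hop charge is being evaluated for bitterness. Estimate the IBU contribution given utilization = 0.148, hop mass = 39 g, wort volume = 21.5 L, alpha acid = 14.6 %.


IBU = (α/100)·mass·U·1000 / V
IBU = (14.6/100)·39·0.148·1000 / 21.5

39.1959 IBU


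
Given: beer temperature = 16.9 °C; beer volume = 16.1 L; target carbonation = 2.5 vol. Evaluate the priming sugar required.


residual = 14.695·(0.01821 + 0.09011·e^(−0.04·T));  sugar = (target − residual)·4.0·V
residual = 14.695·(0.01821 + 0.09011·e^(−0.04·16.9)) = 0.9411
sugar = (2.5 − 0.9411)·4.0·16.1

100.3912 g


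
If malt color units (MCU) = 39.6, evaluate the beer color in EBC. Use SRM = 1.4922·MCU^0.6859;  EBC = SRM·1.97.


SRM = 1.4922·39.6^0.6859 = 18.6074
EBC = 18.6074·1.97

36.6566 EBC


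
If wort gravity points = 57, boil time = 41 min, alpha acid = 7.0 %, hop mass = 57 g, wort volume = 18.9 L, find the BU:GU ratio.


U = 1.65·0.000125^(GP/1000)·(1−e^(−0.04t))/4.15;  IBU = (α/100)·m·U·1000/V;  BU:GU = IBU/GP
U = 1.65·0.000125^(57/1000)·(1−e^(−0.04·41))/4.15 = 0.1920
IBU = (7.0/100)·57·0.1920·1000/18.9 = 40.5337
BU:GU = 40.5337/57

0.7111


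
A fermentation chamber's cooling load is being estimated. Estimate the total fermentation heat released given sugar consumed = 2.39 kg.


Q = m_sugar · 590 kJ/kg
Q = 2.39 · 590

1410.1000 kJ


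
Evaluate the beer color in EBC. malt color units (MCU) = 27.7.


SRM = 1.4922·MCU^0.6859;  EBC = SRM·1.97
SRM = 1.4922·27.7^0.6859 = 14.5621
EBC = 14.5621·1.97

28.6873 EBC


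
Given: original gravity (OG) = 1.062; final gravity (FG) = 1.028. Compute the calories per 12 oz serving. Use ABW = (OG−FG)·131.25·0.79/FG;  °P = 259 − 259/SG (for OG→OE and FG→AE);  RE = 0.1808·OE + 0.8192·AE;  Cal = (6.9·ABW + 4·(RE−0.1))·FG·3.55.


ABW = (1.062 − 1.028)·131.25·0.79/1.028 = 3.4294
OE = 259 − 259/1.062 = 15.1205 °P
AE = 259 − 259/1.028 = 7.0545 °P
RE = 0.1808·15.1205 + 0.8192·7.0545 = 8.5128 °P
Cal = (6.9·3.4294 + 4·(8.5128−0.1))·1.028·3.55

209.1610 kcal


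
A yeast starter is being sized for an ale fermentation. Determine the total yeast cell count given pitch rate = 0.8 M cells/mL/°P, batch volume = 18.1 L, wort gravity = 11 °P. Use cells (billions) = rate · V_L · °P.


cells = 0.8 · 18.1 · 11

159.2800 billion cells


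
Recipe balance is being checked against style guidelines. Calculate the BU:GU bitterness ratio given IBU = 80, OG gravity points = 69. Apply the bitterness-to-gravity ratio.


BU:GU = IBU / OG_points
BU:GU = 80 / 69

1.1594


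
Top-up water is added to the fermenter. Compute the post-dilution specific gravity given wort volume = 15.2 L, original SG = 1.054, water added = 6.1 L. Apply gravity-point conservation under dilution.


SG_new = 1 + (SG_old − 1)·V_old/(V_old + V_water)
pts = (1.054 − 1)·1000·15.2/(15.2 + 6.1) = 38.5352
SG_new = 1 + 38.5352/1000

1.0385


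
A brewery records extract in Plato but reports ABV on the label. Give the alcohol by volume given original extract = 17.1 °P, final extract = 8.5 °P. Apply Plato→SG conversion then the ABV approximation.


SG = 259/(259 − P);  ABV = (OG − FG)·131.25
OG = 259/(259 − 17.1) = 1.0707
FG = 259/(259 − 8.5) = 1.0339
ABV = (1.0707 − 1.0339)·131.25

4.8245 % ABV


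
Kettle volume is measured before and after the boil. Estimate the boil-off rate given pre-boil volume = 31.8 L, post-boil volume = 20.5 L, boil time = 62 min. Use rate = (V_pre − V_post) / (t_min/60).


rate = (31.8 − 20.5) / (62/60)

10.9355 L/hr


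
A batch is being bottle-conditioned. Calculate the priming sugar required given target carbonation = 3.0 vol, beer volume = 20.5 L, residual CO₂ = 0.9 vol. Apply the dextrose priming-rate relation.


sugar = (target − residual)·4.0·V
sugar = (3.0 − 0.9)·4.0·20.5

172.2000 g


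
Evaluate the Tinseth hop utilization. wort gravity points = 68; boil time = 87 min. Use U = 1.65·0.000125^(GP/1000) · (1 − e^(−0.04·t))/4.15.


bigness = 1.65·0.000125^(68/1000) = 0.8955
boil_factor = (1 − e^(−0.04·87))/4.15 = 0.2335
U = 0.8955 · 0.2335

0.2091
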